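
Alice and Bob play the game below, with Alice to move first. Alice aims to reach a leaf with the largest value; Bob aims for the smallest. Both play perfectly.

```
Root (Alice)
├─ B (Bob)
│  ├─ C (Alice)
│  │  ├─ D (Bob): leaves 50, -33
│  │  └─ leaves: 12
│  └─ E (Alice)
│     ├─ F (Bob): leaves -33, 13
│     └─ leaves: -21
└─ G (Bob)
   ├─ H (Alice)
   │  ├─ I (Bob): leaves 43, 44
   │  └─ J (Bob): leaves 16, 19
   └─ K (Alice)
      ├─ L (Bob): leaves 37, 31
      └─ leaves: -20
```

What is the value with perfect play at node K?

31

L: min(37, 31) = 31
K: max(31, -20) = 31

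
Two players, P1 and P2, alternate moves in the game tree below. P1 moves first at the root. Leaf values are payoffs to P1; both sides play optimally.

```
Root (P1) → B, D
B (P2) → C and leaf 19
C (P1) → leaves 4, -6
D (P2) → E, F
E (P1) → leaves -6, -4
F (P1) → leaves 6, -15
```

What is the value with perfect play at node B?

4

C: max(4, -6) = 4
B: min(4, 19) = 4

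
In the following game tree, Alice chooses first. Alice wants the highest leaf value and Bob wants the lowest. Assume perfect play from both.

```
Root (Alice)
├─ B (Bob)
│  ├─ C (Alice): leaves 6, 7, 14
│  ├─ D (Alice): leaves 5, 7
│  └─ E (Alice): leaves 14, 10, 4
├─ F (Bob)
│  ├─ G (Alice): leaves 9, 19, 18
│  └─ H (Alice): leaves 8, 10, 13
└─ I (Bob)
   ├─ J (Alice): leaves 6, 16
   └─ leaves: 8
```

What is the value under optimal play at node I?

8

J: max(6, 16) = 16
I: min(16, 8) = 8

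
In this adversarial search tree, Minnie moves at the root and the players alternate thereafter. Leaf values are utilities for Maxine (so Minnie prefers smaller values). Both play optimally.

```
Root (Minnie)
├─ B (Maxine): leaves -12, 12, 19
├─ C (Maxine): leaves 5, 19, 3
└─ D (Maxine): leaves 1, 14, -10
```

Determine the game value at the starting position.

14

B (Maxine): max(-12, 12, 19) = 19
C (Maxine): max(5, 19, 3) = 19
D (Maxine): max(1, 14, -10) = 14
Root (Minnie): min(19, 19, 14) = 14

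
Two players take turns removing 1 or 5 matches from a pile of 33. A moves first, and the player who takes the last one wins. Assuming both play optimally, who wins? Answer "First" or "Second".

First

W/L table (W = player to move can force a win):
i:   0  1  2  3  4  5  6  7  8  9 10 11 12 13 14 15 16 17 18 19 20 21 22 23 24 25 26 27 28 29 30 31 32 33
     L  W  L  W  L  W  L  W  L  W  L  W  L  W  L  W  L  W  L  W  L  W  L  W  L  W  L  W  L  W  L  W  L  W
Position 33 is W, so the first player wins.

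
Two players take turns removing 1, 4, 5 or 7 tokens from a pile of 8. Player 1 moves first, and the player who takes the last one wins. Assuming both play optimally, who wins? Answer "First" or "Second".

Compute winning (W) and losing (L) positions by backward induction:
i:   0  1  2  3  4  5  6  7  8
     L  W  L  W  W  W  W  W  L
Position 8 is L, so the second player wins.

Second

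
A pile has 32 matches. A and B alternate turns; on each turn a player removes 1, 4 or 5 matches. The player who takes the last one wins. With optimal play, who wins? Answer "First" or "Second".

i:   0  1  2  3  4  5  6  7  8  9 10 11 12 13 14 15 16 17 18 19 20 21 22 23 24 25 26 27 28 29 30 31 32
     L  W  L  W  W  W  W  W  L  W  L  W  W  W  W  W  L  W  L  W  W  W  W  W  L  W  L  W  W  W  W  W  L
Position 32 is L, so the second player wins.

Second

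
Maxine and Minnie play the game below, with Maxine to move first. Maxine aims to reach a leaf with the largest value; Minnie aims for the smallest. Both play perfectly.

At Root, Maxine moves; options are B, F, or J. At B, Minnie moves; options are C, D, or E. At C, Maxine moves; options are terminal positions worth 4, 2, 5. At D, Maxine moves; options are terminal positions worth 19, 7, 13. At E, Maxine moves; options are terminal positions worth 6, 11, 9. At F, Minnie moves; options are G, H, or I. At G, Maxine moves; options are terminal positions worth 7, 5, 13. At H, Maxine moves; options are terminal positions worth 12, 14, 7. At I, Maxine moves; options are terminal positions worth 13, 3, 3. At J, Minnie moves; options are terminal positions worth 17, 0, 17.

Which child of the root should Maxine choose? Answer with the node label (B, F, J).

F

C (Maxine): max(4, 2, 5) = 5
D (Maxine): max(19, 7, 13) = 19
E (Maxine): max(6, 11, 9) = 11
B (Minnie): min(5, 19, 11) = 5
G (Maxine): max(7, 5, 13) = 13
H (Maxine): max(12, 14, 7) = 14
I (Maxine): max(13, 3, 3) = 13
F (Minnie): min(13, 14, 13) = 13
J (Minnie): min(17, 0, 17) = 0
Root (Maxine): max(5, 13, 0) = 13
Maxine picks the child with the highest value: F (value 13).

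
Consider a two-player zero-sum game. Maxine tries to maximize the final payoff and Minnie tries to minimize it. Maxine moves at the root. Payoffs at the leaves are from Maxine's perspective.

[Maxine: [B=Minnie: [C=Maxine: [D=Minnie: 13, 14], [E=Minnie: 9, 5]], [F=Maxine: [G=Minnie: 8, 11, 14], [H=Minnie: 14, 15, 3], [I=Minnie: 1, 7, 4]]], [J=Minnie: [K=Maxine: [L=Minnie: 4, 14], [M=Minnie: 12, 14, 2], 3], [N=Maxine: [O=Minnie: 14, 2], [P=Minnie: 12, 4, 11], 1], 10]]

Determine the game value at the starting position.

D (Minnie): min(13, 14) = 13
E (Minnie): min(9, 5) = 5
C (Maxine): max(13, 5) = 13
G (Minnie): min(8, 11, 14) = 8
H (Minnie): min(14, 15, 3) = 3
I (Minnie): min(1, 7, 4) = 1
F (Maxine): max(8, 3, 1) = 8
B (Minnie): min(13, 8) = 8
L (Minnie): min(4, 14) = 4
M (Minnie): min(12, 14, 2) = 2
K (Maxine): max(4, 2, 3) = 4
O (Minnie): min(14, 2) = 2
P (Minnie): min(12, 4, 11) = 4
N (Maxine): max(2, 4, 1) = 4
J (Minnie): min(4, 4, 10) = 4
Root (Maxine): max(8, 4) = 8

8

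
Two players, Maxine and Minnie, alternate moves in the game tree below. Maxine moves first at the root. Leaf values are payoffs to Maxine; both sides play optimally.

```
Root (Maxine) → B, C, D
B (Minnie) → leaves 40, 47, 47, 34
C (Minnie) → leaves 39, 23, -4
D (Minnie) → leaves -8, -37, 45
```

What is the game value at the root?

34

B (Minnie): min(40, 47, 47, 34) = 34
C (Minnie): min(39, 23, -4) = -4
D (Minnie): min(-8, -37, 45) = -37
Root (Maxine): max(34, -4, -37) = 34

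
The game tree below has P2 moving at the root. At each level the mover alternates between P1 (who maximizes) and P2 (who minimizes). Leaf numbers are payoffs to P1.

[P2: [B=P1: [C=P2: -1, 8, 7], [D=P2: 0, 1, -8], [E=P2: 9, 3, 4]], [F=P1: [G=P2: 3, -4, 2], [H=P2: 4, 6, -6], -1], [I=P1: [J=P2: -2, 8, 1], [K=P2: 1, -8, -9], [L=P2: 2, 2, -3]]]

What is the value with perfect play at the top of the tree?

C (P2): min(-1, 8, 7) = -1
D (P2): min(0, 1, -8) = -8
E (P2): min(9, 3, 4) = 3
B (P1): max(-1, -8, 3) = 3
G (P2): min(3, -4, 2) = -4
H (P2): min(4, 6, -6) = -6
F (P1): max(-4, -6, -1) = -1
J (P2): min(-2, 8, 1) = -2
K (P2): min(1, -8, -9) = -9
L (P2): min(2, 2, -3) = -3
I (P1): max(-2, -9, -3) = -2
Root (P2): min(3, -1, -2) = -2

-2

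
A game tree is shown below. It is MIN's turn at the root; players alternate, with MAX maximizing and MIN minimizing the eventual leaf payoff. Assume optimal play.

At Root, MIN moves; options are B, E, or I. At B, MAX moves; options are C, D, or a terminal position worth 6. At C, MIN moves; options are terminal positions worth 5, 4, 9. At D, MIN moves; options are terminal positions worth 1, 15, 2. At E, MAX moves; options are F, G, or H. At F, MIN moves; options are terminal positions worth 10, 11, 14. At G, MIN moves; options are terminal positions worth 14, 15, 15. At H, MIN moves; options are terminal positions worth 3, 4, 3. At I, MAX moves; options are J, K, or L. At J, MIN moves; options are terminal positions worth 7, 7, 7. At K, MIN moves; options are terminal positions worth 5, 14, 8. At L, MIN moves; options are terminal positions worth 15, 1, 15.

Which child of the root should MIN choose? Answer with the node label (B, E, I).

C (MIN): min(5, 4, 9) = 4
D (MIN): min(1, 15, 2) = 1
B (MAX): max(4, 1, 6) = 6
F (MIN): min(10, 11, 14) = 10
G (MIN): min(14, 15, 15) = 14
H (MIN): min(3, 4, 3) = 3
E (MAX): max(10, 14, 3) = 14
J (MIN): min(7, 7, 7) = 7
K (MIN): min(5, 14, 8) = 5
L (MIN): min(15, 1, 15) = 1
I (MAX): max(7, 5, 1) = 7
Root (MIN): min(6, 14, 7) = 6
MIN picks the child with the lowest value: B (value 6).

B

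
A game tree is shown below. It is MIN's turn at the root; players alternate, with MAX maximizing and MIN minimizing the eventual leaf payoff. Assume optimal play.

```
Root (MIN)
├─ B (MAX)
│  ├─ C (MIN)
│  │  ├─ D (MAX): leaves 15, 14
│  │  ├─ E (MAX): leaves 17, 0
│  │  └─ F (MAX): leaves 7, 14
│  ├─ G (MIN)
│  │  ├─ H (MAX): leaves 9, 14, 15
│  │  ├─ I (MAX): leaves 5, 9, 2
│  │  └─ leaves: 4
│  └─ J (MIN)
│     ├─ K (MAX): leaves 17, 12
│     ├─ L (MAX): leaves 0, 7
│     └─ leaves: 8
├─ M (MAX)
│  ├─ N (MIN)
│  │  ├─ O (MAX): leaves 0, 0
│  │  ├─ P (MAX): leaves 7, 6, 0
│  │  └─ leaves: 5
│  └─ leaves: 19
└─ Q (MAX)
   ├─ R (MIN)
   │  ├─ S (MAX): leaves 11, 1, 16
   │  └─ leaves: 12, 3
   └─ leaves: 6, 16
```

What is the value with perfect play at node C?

14

D: max(15, 14) = 15
E: max(17, 0) = 17
F: max(7, 14) = 14
C: min(15, 17, 14) = 14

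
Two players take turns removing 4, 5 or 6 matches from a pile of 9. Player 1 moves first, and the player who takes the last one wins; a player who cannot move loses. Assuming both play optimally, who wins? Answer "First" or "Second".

First

Compute winning (W) and losing (L) positions by backward induction:
i:   0  1  2  3  4  5  6  7  8  9
     L  L  L  L  W  W  W  W  W  W
Position 9 is W, so the first player wins.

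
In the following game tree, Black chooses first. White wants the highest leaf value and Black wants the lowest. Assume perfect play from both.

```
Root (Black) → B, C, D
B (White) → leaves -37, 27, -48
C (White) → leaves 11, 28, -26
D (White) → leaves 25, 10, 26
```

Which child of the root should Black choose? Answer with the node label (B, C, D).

B (White): max(-37, 27, -48) = 27
C (White): max(11, 28, -26) = 28
D (White): max(25, 10, 26) = 26
Root (Black): min(27, 28, 26) = 26
Black picks the child with the lowest value: D (value 26).

D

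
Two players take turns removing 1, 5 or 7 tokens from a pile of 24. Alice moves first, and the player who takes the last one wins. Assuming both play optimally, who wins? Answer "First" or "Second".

Mark each pile size as W (mover wins) or L (mover loses):
i:   0  1  2  3  4  5  6  7  8  9 10 11 12 13 14 15 16 17 18 19 20 21 22 23 24
     L  W  L  W  L  W  L  W  L  W  L  W  L  W  L  W  L  W  L  W  L  W  L  W  L
Position 24 is L, so the second player wins.

Second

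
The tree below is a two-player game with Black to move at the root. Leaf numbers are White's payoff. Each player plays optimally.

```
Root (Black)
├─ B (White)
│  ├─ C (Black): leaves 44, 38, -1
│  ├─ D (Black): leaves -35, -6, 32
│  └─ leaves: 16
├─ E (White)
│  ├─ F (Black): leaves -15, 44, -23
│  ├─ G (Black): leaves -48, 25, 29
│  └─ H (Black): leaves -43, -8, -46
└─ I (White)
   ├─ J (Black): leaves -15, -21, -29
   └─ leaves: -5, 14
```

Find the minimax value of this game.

C (Black): min(44, 38, -1) = -1
D (Black): min(-35, -6, 32) = -35
B (White): max(-1, -35, 16) = 16
F (Black): min(-15, 44, -23) = -23
G (Black): min(-48, 25, 29) = -48
H (Black): min(-43, -8, -46) = -46
E (White): max(-23, -48, -46) = -23
J (Black): min(-15, -21, -29) = -29
I (White): max(-29, -5, 14) = 14
Root (Black): min(16, -23, 14) = -23

-23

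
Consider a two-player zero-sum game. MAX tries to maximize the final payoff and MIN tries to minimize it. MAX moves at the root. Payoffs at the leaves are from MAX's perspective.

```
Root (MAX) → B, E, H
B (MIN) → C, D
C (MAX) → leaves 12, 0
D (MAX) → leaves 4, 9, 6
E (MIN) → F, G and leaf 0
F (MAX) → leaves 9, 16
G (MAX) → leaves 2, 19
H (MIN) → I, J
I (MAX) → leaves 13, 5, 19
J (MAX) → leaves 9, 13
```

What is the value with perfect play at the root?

C (MAX): max(12, 0) = 12
D (MAX): max(4, 9, 6) = 9
B (MIN): min(12, 9) = 9
F (MAX): max(9, 16) = 16
G (MAX): max(2, 19) = 19
E (MIN): min(16, 19, 0) = 0
I (MAX): max(13, 5, 19) = 19
J (MAX): max(9, 13) = 13
H (MIN): min(19, 13) = 13
Root (MAX): max(9, 0, 13) = 13

13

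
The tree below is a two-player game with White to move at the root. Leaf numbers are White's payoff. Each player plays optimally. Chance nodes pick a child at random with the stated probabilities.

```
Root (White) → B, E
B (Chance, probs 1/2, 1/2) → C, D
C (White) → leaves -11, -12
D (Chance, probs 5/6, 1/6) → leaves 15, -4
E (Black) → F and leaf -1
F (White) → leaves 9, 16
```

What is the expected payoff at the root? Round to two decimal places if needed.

0.42

C (White): max(-11, -12) = -11
D (Chance): 5/6·15 + 1/6·-4 = 11.83
B (Chance): 1/2·-11 + 1/2·11.83 = 0.42
F (White): max(9, 16) = 16
E (Black): min(16, -1) = -1
Root (White): max(0.42, -1) = 0.42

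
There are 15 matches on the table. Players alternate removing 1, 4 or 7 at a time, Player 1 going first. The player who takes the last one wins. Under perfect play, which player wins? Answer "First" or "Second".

Mark each pile size as W (mover wins) or L (mover loses):
i:   0  1  2  3  4  5  6  7  8  9 10 11 12 13 14 15
     L  W  L  W  W  L  W  W  L  W  L  W  W  L  W  W
Position 15 is W, so the first player wins.

First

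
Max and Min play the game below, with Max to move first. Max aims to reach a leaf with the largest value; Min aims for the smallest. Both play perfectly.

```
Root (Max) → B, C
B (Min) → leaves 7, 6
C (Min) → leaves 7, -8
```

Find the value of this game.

B (Min): min(7, 6) = 6
C (Min): min(7, -8) = -8
Root (Max): max(6, -8) = 6

6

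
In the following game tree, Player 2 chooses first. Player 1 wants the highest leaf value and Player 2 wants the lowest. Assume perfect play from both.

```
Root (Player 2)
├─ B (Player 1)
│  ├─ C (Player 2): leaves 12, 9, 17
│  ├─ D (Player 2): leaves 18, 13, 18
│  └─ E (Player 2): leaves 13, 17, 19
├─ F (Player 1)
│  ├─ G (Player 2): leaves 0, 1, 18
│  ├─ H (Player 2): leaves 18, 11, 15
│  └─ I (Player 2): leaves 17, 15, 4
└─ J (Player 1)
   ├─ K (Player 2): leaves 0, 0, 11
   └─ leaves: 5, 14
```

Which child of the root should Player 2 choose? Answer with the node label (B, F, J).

C (Player 2): min(12, 9, 17) = 9
D (Player 2): min(18, 13, 18) = 13
E (Player 2): min(13, 17, 19) = 13
B (Player 1): max(9, 13, 13) = 13
G (Player 2): min(0, 1, 18) = 0
H (Player 2): min(18, 11, 15) = 11
I (Player 2): min(17, 15, 4) = 4
F (Player 1): max(0, 11, 4) = 11
K (Player 2): min(0, 0, 11) = 0
J (Player 1): max(0, 5, 14) = 14
Root (Player 2): min(13, 11, 14) = 11
Player 2 picks the child with the lowest value: F (value 11).

F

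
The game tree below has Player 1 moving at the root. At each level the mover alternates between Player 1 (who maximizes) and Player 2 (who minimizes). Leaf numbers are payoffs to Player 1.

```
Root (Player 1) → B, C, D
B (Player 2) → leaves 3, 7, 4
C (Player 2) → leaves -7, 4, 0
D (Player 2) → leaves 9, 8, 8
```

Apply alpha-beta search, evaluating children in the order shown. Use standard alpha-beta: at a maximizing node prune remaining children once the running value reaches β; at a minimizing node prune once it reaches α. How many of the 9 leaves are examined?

7

B [α=-∞,β=+∞]: v=3
C [α=3,β=+∞]: v=-7 after child 1 ≤ α → α-cutoff, skip 2
D [α=3,β=+∞]: v=8
Root [α=-∞,β=+∞]: v=8
Leaves evaluated: 7 of 9.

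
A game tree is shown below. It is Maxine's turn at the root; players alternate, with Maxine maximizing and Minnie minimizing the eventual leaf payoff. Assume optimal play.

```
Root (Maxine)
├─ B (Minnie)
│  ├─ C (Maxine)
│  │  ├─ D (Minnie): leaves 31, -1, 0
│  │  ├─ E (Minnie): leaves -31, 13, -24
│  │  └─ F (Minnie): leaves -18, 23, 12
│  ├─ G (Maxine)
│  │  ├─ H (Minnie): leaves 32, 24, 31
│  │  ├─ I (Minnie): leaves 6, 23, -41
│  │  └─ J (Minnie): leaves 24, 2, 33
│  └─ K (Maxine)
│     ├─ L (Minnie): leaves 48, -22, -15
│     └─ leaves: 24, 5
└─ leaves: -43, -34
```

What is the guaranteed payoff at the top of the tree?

D (Minnie): min(31, -1, 0) = -1
E (Minnie): min(-31, 13, -24) = -31
F (Minnie): min(-18, 23, 12) = -18
C (Maxine): max(-1, -31, -18) = -1
H (Minnie): min(32, 24, 31) = 24
I (Minnie): min(6, 23, -41) = -41
J (Minnie): min(24, 2, 33) = 2
G (Maxine): max(24, -41, 2) = 24
L (Minnie): min(48, -22, -15) = -22
K (Maxine): max(-22, 24, 5) = 24
B (Minnie): min(-1, 24, 24) = -1
Root (Maxine): max(-1, -43, -34) = -1

-1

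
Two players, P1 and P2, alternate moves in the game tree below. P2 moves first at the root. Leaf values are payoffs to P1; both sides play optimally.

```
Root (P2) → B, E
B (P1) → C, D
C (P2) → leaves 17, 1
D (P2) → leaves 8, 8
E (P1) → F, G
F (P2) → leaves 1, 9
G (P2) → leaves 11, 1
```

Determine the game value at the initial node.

C (P2): min(17, 1) = 1
D (P2): min(8, 8) = 8
B (P1): max(1, 8) = 8
F (P2): min(1, 9) = 1
G (P2): min(11, 1) = 1
E (P1): max(1, 1) = 1
Root (P2): min(8, 1) = 1

1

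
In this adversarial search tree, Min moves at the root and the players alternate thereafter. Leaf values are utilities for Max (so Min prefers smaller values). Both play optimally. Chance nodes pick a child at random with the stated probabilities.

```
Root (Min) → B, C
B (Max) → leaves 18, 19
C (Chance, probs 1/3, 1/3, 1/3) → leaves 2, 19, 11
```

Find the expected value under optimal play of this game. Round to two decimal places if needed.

B (Max): max(18, 19) = 19
C (Chance): 1/3·2 + 1/3·19 + 1/3·11 = 10.67
Root (Min): min(19, 10.67) = 10.67

10.67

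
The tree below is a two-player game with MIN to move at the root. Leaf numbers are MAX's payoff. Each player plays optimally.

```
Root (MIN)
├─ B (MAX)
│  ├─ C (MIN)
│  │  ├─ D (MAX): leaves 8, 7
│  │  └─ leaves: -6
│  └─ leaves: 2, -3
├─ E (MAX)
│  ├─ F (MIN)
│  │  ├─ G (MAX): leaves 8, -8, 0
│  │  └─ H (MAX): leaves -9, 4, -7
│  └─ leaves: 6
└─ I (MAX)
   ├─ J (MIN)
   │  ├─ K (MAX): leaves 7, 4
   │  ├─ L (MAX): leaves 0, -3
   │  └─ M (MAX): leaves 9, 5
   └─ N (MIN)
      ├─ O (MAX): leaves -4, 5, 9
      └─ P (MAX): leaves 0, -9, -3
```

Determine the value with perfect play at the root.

0

D (MAX): max(8, 7) = 8
C (MIN): min(8, -6) = -6
B (MAX): max(-6, 2, -3) = 2
G (MAX): max(8, -8, 0) = 8
H (MAX): max(-9, 4, -7) = 4
F (MIN): min(8, 4) = 4
E (MAX): max(4, 6) = 6
K (MAX): max(7, 4) = 7
L (MAX): max(0, -3) = 0
M (MAX): max(9, 5) = 9
J (MIN): min(7, 0, 9) = 0
O (MAX): max(-4, 5, 9) = 9
P (MAX): max(0, -9, -3) = 0
N (MIN): min(9, 0) = 0
I (MAX): max(0, 0) = 0
Root (MIN): min(2, 6, 0) = 0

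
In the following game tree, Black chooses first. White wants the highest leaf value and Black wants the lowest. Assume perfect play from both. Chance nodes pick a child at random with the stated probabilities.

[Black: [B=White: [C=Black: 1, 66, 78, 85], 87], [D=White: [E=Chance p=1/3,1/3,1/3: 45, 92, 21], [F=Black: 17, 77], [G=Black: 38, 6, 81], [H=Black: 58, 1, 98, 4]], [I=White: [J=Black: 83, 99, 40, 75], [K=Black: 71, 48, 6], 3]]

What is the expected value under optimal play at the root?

C (Black): min(1, 66, 78, 85) = 1
B (White): max(1, 87) = 87
E (Chance): 1/3·45 + 1/3·92 + 1/3·21 = 52.67
F (Black): min(17, 77) = 17
G (Black): min(38, 6, 81) = 6
H (Black): min(58, 1, 98, 4) = 1
D (White): max(52.67, 17, 6, 1) = 52.67
J (Black): min(83, 99, 40, 75) = 40
K (Black): min(71, 48, 6) = 6
I (White): max(40, 6, 3) = 40
Root (Black): min(87, 52.67, 40) = 40

40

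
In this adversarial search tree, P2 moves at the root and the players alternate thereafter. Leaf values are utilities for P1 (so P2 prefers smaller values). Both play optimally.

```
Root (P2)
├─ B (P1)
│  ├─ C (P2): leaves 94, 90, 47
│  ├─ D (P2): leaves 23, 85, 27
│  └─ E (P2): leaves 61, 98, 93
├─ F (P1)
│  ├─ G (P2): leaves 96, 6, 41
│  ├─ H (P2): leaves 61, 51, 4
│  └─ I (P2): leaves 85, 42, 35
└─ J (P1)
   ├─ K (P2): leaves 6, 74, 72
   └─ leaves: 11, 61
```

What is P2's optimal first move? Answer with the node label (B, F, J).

C (P2): min(94, 90, 47) = 47
D (P2): min(23, 85, 27) = 23
E (P2): min(61, 98, 93) = 61
B (P1): max(47, 23, 61) = 61
G (P2): min(96, 6, 41) = 6
H (P2): min(61, 51, 4) = 4
I (P2): min(85, 42, 35) = 35
F (P1): max(6, 4, 35) = 35
K (P2): min(6, 74, 72) = 6
J (P1): max(6, 11, 61) = 61
Root (P2): min(61, 35, 61) = 35
P2 picks the child with the lowest value: F (value 35).

F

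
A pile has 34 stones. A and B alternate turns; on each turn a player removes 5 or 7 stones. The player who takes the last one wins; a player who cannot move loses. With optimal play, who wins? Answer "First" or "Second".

Compute winning (W) and losing (L) positions by backward induction:
i:   0  1  2  3  4  5  6  7  8  9 10 11 12 13 14 15 16 17 18 19 20 21 22 23 24 25 26 27 28 29 30 31 32 33 34
     L  L  L  L  L  W  W  W  W  W  W  W  L  L  L  L  L  W  W  W  W  W  W  W  L  L  L  L  L  W  W  W  W  W  W
Position 34 is W, so the first player wins.

First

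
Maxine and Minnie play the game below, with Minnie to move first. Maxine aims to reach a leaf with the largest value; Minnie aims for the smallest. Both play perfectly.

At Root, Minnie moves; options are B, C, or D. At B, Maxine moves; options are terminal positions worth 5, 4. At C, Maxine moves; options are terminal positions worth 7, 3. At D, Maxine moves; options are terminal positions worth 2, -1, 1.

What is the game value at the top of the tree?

B (Maxine): max(5, 4) = 5
C (Maxine): max(7, 3) = 7
D (Maxine): max(2, -1, 1) = 2
Root (Minnie): min(5, 7, 2) = 2

2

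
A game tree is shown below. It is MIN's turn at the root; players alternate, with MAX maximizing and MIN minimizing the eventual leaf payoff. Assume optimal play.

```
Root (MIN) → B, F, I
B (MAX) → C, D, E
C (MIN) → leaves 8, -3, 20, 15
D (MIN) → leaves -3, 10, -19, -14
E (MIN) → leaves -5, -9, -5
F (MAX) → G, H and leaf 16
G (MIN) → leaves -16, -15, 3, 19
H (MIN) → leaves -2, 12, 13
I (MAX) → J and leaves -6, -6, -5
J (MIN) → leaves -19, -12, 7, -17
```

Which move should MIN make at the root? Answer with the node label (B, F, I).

C (MIN): min(8, -3, 20, 15) = -3
D (MIN): min(-3, 10, -19, -14) = -19
E (MIN): min(-5, -9, -5) = -9
B (MAX): max(-3, -19, -9) = -3
G (MIN): min(-16, -15, 3, 19) = -16
H (MIN): min(-2, 12, 13) = -2
F (MAX): max(-16, -2, 16) = 16
J (MIN): min(-19, -12, 7, -17) = -19
I (MAX): max(-19, -6, -6, -5) = -5
Root (MIN): min(-3, 16, -5) = -5
MIN picks the child with the lowest value: I (value -5).

I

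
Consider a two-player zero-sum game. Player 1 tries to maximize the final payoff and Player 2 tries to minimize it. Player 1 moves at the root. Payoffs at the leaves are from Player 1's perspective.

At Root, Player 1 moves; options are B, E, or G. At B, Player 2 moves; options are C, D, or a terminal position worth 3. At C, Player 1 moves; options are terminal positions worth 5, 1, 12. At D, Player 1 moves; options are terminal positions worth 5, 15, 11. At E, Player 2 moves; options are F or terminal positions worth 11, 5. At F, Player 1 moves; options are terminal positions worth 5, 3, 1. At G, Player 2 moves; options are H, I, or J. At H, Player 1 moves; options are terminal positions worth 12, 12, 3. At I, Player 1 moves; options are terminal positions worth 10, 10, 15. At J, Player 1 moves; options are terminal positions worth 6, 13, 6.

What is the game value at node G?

H: max(12, 12, 3) = 12
I: max(10, 10, 15) = 15
J: max(6, 13, 6) = 13
G: min(12, 15, 13) = 12

12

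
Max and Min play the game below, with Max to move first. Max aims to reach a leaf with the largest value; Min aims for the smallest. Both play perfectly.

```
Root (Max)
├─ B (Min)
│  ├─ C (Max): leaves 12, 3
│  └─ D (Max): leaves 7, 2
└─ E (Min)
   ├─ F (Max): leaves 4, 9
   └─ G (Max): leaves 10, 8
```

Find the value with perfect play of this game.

9

C (Max): max(12, 3) = 12
D (Max): max(7, 2) = 7
B (Min): min(12, 7) = 7
F (Max): max(4, 9) = 9
G (Max): max(10, 8) = 10
E (Min): min(9, 10) = 9
Root (Max): max(7, 9) = 9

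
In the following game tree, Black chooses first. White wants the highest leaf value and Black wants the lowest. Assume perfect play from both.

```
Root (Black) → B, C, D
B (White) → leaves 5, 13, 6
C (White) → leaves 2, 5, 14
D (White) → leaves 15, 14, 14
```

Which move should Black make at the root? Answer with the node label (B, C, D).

B

B (White): max(5, 13, 6) = 13
C (White): max(2, 5, 14) = 14
D (White): max(15, 14, 14) = 15
Root (Black): min(13, 14, 15) = 13
Black picks the child with the lowest value: B (value 13).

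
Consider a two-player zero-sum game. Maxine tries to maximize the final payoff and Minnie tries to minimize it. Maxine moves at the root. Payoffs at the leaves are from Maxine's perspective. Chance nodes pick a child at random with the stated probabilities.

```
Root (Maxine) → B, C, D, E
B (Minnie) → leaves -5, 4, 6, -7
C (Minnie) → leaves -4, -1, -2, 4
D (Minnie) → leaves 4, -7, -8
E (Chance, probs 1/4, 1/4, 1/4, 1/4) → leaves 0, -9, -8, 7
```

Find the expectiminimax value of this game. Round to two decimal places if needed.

-2.5

B (Minnie): min(-5, 4, 6, -7) = -7
C (Minnie): min(-4, -1, -2, 4) = -4
D (Minnie): min(4, -7, -8) = -8
E (Chance): 1/4·0 + 1/4·-9 + 1/4·-8 + 1/4·7 = -2.5
Root (Maxine): max(-7, -4, -8, -2.5) = -2.5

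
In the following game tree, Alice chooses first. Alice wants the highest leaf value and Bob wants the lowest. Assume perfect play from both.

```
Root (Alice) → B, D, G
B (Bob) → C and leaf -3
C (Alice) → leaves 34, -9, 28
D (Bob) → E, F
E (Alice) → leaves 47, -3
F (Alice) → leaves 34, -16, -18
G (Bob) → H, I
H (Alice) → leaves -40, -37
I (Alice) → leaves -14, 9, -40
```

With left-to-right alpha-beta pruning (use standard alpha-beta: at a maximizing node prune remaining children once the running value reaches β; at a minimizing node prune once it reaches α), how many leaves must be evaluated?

11

C [α=-∞,β=+∞]: v=34
B [α=-∞,β=+∞]: v=-3
E [α=-3,β=+∞]: v=47
F [α=-3,β=47]: v=34
D [α=-3,β=+∞]: v=34
H [α=34,β=+∞]: v=-37
G [α=34,β=+∞]: v=-37 after child 1 ≤ α → α-cutoff, skip 1
Root [α=-∞,β=+∞]: v=34
Leaves evaluated: 11 of 14.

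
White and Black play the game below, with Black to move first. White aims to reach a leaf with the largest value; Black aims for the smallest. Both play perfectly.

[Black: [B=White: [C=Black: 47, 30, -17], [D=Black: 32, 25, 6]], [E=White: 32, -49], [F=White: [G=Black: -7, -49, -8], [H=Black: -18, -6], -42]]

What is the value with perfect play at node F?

-18

G: min(-7, -49, -8) = -49
H: min(-18, -6) = -18
F: max(-49, -18, -42) = -18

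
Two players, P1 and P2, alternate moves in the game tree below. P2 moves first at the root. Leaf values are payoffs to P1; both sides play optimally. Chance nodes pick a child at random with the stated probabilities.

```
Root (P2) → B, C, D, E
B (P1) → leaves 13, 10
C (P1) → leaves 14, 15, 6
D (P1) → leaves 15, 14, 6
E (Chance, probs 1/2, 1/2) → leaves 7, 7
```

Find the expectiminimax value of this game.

B (P1): max(13, 10) = 13
C (P1): max(14, 15, 6) = 15
D (P1): max(15, 14, 6) = 15
E (Chance): 1/2·7 + 1/2·7 = 7
Root (P2): min(13, 15, 15, 7) = 7

7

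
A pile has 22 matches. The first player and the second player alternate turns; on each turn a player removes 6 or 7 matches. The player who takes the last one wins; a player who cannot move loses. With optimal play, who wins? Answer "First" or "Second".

First

Positions where the player to move wins (W) vs loses (L):
i:   0  1  2  3  4  5  6  7  8  9 10 11 12 13 14 15 16 17 18 19 20 21 22
     L  L  L  L  L  L  W  W  W  W  W  W  W  L  L  L  L  L  L  W  W  W  W
Position 22 is W, so the first player wins.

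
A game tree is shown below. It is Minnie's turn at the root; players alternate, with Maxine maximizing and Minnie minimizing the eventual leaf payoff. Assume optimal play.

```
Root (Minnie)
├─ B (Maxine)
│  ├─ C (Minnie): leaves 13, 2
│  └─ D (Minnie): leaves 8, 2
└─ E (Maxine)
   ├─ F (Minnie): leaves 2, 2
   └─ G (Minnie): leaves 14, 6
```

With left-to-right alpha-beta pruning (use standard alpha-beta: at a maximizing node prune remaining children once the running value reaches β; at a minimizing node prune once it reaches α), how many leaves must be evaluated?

6

C [α=-∞,β=+∞]: v=2
D [α=2,β=+∞]: v=2
B [α=-∞,β=+∞]: v=2
F [α=-∞,β=2]: v=2
E [α=-∞,β=2]: v=2 after child 1 ≥ β → β-cutoff, skip 1
Root [α=-∞,β=+∞]: v=2
Leaves evaluated: 6 of 8.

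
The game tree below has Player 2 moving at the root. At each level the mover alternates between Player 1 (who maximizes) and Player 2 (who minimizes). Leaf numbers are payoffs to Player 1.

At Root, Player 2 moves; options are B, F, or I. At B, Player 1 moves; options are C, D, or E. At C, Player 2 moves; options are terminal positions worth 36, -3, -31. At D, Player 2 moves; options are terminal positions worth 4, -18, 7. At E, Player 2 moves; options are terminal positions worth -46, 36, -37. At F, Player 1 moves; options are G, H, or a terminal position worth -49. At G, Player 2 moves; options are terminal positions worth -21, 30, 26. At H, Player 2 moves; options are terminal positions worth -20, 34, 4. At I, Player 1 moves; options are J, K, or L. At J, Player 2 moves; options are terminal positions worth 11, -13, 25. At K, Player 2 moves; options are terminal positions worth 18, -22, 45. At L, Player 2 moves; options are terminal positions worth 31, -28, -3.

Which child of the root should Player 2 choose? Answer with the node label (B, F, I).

F

C (Player 2): min(36, -3, -31) = -31
D (Player 2): min(4, -18, 7) = -18
E (Player 2): min(-46, 36, -37) = -46
B (Player 1): max(-31, -18, -46) = -18
G (Player 2): min(-21, 30, 26) = -21
H (Player 2): min(-20, 34, 4) = -20
F (Player 1): max(-21, -20, -49) = -20
J (Player 2): min(11, -13, 25) = -13
K (Player 2): min(18, -22, 45) = -22
L (Player 2): min(31, -28, -3) = -28
I (Player 1): max(-13, -22, -28) = -13
Root (Player 2): min(-18, -20, -13) = -20
Player 2 picks the child with the lowest value: F (value -20).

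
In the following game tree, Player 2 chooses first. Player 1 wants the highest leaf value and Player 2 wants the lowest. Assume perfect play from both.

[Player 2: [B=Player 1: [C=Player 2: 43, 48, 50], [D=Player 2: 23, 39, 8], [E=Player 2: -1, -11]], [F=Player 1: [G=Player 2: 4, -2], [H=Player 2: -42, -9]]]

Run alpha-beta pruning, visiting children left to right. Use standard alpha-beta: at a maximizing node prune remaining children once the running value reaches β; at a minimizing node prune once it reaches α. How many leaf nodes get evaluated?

C [α=-∞,β=+∞]: v=43
D [α=43,β=+∞]: v=23 after child 1 ≤ α → α-cutoff, skip 2
E [α=43,β=+∞]: v=-1 after child 1 ≤ α → α-cutoff, skip 1
B [α=-∞,β=+∞]: v=43
G [α=-∞,β=43]: v=-2
H [α=-2,β=43]: v=-42 after child 1 ≤ α → α-cutoff, skip 1
F [α=-∞,β=43]: v=-2
Root [α=-∞,β=+∞]: v=-2
Leaves evaluated: 8 of 12.

8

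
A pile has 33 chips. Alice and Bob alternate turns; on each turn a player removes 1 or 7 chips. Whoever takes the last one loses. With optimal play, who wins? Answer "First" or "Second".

Compute winning (W) and losing (L) positions by backward induction:
i:   0  1  2  3  4  5  6  7  8  9 10 11 12 13 14 15 16 17 18 19 20 21 22 23 24 25 26 27 28 29 30 31 32 33
     W  L  W  L  W  L  W  L  W  L  W  L  W  L  W  L  W  L  W  L  W  L  W  L  W  L  W  L  W  L  W  L  W  L
Position 33 is L, so the second player wins.

Second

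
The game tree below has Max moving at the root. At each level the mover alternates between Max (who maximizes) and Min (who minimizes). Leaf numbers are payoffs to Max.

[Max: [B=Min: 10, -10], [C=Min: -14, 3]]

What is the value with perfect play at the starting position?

B (Min): min(10, -10) = -10
C (Min): min(-14, 3) = -14
Root (Max): max(-10, -14) = -10

-10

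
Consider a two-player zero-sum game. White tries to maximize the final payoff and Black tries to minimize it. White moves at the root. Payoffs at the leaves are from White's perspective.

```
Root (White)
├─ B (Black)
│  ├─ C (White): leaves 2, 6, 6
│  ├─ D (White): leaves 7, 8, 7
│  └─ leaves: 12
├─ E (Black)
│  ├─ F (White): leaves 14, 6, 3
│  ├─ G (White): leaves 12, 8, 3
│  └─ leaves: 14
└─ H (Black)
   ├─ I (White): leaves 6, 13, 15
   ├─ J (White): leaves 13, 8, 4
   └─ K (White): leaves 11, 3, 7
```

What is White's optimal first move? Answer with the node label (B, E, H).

E

C (White): max(2, 6, 6) = 6
D (White): max(7, 8, 7) = 8
B (Black): min(6, 8, 12) = 6
F (White): max(14, 6, 3) = 14
G (White): max(12, 8, 3) = 12
E (Black): min(14, 12, 14) = 12
I (White): max(6, 13, 15) = 15
J (White): max(13, 8, 4) = 13
K (White): max(11, 3, 7) = 11
H (Black): min(15, 13, 11) = 11
Root (White): max(6, 12, 11) = 12
White picks the child with the highest value: E (value 12).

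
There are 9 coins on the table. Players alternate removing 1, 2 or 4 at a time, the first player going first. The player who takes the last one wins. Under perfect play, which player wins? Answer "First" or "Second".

i:   0  1  2  3  4  5  6  7  8  9
     L  W  W  L  W  W  L  W  W  L
Position 9 is L, so the second player wins.

Second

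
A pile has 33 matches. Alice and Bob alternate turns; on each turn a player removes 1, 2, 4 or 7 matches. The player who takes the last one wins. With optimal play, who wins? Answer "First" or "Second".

Mark each pile size as W (mover wins) or L (mover loses):
i:   0  1  2  3  4  5  6  7  8  9 10 11 12 13 14 15 16 17 18 19 20 21 22 23 24 25 26 27 28 29 30 31 32 33
     L  W  W  L  W  W  L  W  W  L  W  W  L  W  W  L  W  W  L  W  W  L  W  W  L  W  W  L  W  W  L  W  W  L
Position 33 is L, so the second player wins.

Second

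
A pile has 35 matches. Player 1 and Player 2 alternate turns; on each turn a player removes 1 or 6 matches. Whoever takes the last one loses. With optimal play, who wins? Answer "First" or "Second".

First

Positions where the player to move wins (W) vs loses (L):
i:   0  1  2  3  4  5  6  7  8  9 10 11 12 13 14 15 16 17 18 19 20 21 22 23 24 25 26 27 28 29 30 31 32 33 34 35
     W  L  W  L  W  L  W  W  L  W  L  W  L  W  W  L  W  L  W  L  W  W  L  W  L  W  L  W  W  L  W  L  W  L  W  W
Position 35 is W, so the first player wins.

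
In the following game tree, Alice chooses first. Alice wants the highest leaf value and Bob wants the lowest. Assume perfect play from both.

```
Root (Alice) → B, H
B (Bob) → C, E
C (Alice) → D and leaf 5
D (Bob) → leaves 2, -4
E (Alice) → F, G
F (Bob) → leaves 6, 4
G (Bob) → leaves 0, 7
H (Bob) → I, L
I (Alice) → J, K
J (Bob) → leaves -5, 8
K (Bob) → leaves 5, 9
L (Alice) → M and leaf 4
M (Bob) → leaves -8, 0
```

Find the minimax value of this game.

D (Bob): min(2, -4) = -4
C (Alice): max(-4, 5) = 5
F (Bob): min(6, 4) = 4
G (Bob): min(0, 7) = 0
E (Alice): max(4, 0) = 4
B (Bob): min(5, 4) = 4
J (Bob): min(-5, 8) = -5
K (Bob): min(5, 9) = 5
I (Alice): max(-5, 5) = 5
M (Bob): min(-8, 0) = -8
L (Alice): max(-8, 4) = 4
H (Bob): min(5, 4) = 4
Root (Alice): max(4, 4) = 4

4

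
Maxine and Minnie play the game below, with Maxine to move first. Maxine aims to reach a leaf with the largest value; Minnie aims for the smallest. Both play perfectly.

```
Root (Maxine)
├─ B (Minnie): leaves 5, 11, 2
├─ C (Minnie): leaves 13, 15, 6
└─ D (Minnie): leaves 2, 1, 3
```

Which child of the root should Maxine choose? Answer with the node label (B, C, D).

B (Minnie): min(5, 11, 2) = 2
C (Minnie): min(13, 15, 6) = 6
D (Minnie): min(2, 1, 3) = 1
Root (Maxine): max(2, 6, 1) = 6
Maxine picks the child with the highest value: C (value 6).

C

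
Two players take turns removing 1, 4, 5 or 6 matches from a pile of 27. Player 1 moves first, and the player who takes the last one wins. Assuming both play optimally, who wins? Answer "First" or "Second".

Second

Compute winning (W) and losing (L) positions by backward induction:
i:   0  1  2  3  4  5  6  7  8  9 10 11 12 13 14 15 16 17 18 19 20 21 22 23 24 25 26 27
     L  W  L  W  W  W  W  W  W  L  W  L  W  W  W  W  W  W  L  W  L  W  W  W  W  W  W  L
Position 27 is L, so the second player wins.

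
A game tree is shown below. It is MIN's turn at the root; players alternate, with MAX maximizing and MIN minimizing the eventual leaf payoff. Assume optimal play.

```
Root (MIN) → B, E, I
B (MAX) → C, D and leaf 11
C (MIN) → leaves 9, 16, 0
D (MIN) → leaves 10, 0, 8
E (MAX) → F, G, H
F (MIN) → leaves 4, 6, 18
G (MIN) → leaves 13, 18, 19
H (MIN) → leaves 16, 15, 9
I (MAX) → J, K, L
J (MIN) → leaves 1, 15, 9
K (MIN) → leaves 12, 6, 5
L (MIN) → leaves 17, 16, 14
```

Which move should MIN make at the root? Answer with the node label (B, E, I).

B

C (MIN): min(9, 16, 0) = 0
D (MIN): min(10, 0, 8) = 0
B (MAX): max(0, 0, 11) = 11
F (MIN): min(4, 6, 18) = 4
G (MIN): min(13, 18, 19) = 13
H (MIN): min(16, 15, 9) = 9
E (MAX): max(4, 13, 9) = 13
J (MIN): min(1, 15, 9) = 1
K (MIN): min(12, 6, 5) = 5
L (MIN): min(17, 16, 14) = 14
I (MAX): max(1, 5, 14) = 14
Root (MIN): min(11, 13, 14) = 11
MIN picks the child with the lowest value: B (value 11).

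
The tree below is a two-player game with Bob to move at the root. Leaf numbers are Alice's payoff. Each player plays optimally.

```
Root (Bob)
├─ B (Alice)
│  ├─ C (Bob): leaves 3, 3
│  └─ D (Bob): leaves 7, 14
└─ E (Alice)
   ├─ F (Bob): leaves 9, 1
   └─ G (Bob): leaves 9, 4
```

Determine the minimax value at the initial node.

4

C (Bob): min(3, 3) = 3
D (Bob): min(7, 14) = 7
B (Alice): max(3, 7) = 7
F (Bob): min(9, 1) = 1
G (Bob): min(9, 4) = 4
E (Alice): max(1, 4) = 4
Root (Bob): min(7, 4) = 4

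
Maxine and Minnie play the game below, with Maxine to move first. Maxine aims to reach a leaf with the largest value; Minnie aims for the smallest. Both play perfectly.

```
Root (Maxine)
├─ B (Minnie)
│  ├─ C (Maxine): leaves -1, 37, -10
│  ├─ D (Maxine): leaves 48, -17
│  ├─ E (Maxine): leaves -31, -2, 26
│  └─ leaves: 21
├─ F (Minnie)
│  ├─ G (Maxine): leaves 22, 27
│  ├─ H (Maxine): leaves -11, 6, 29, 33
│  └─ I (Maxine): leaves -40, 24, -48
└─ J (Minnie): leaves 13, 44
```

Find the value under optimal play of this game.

C (Maxine): max(-1, 37, -10) = 37
D (Maxine): max(48, -17) = 48
E (Maxine): max(-31, -2, 26) = 26
B (Minnie): min(37, 48, 26, 21) = 21
G (Maxine): max(22, 27) = 27
H (Maxine): max(-11, 6, 29, 33) = 33
I (Maxine): max(-40, 24, -48) = 24
F (Minnie): min(27, 33, 24) = 24
J (Minnie): min(13, 44) = 13
Root (Maxine): max(21, 24, 13) = 24

24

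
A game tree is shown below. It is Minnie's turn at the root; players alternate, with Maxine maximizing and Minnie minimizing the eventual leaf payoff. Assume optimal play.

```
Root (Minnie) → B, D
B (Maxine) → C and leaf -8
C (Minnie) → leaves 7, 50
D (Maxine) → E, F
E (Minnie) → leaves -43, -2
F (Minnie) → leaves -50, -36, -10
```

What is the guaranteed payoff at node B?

7

C: min(7, 50) = 7
B: max(7, -8) = 7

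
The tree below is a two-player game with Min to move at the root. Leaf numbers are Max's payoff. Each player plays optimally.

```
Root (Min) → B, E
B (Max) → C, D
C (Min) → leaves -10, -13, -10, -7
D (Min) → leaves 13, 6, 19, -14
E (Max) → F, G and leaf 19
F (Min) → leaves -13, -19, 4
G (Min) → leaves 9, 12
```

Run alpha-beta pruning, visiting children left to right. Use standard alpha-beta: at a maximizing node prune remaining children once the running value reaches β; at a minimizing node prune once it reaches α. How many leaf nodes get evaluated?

13

C [α=-∞,β=+∞]: v=-13
D [α=-13,β=+∞]: v=-14
B [α=-∞,β=+∞]: v=-13
F [α=-∞,β=-13]: v=-19
G [α=-19,β=-13]: v=9
E [α=-∞,β=-13]: v=9 after child 2 ≥ β → β-cutoff, skip 1
Root [α=-∞,β=+∞]: v=-13
Leaves evaluated: 13 of 14.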